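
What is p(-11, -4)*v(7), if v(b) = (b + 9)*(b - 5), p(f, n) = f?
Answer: -352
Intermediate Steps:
v(b) = (-5 + b)*(9 + b) (v(b) = (9 + b)*(-5 + b) = (-5 + b)*(9 + b))
p(-11, -4)*v(7) = -11*(-45 + 7**2 + 4*7) = -11*(-45 + 49 + 28) = -11*32 = -352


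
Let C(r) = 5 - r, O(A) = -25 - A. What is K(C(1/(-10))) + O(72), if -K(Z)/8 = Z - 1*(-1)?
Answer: -729/5 ≈ -145.80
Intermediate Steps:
K(Z) = -8 - 8*Z (K(Z) = -8*(Z - 1*(-1)) = -8*(Z + 1) = -8*(1 + Z) = -8 - 8*Z)
K(C(1/(-10))) + O(72) = (-8 - 8*(5 - 1/(-10))) + (-25 - 1*72) = (-8 - 8*(5 - 1*(-⅒))) + (-25 - 72) = (-8 - 8*(5 + ⅒)) - 97 = (-8 - 8*51/10) - 97 = (-8 - 204/5) - 97 = -244/5 - 97 = -729/5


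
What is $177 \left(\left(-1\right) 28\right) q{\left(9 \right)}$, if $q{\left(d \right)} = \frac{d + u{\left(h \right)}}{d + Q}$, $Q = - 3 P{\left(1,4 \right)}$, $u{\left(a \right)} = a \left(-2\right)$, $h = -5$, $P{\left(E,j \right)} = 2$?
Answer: $-31388$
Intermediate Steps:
$u{\left(a \right)} = - 2 a$
$Q = -6$ ($Q = \left(-3\right) 2 = -6$)
$q{\left(d \right)} = \frac{10 + d}{-6 + d}$ ($q{\left(d \right)} = \frac{d - -10}{d - 6} = \frac{d + 10}{-6 + d} = \frac{10 + d}{-6 + d}$)
$177 \left(\left(-1\right) 28\right) q{\left(9 \right)} = 177 \left(\left(-1\right) 28\right) \frac{10 + 9}{-6 + 9} = 177 \left(-28\right) \frac{1}{3} \cdot 19 = - 4956 \cdot \frac{1}{3} \cdot 19 = \left(-4956\right) \frac{19}{3} = -31388$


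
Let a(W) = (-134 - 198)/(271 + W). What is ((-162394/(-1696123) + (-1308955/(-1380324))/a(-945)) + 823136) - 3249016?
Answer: -85708271700540938869/35330825556312 ≈ -2.4259e+6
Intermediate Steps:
a(W) = -332/(271 + W)
((-162394/(-1696123) + (-1308955/(-1380324))/a(-945)) + 823136) - 3249016 = ((-162394/(-1696123) + (-1308955/(-1380324))/((-332/(271 - 945)))) + 823136) - 3249016 = ((-162394*(-1/1696123) + (-1308955*(-1/1380324))/((-332/(-674)))) + 823136) - 3249016 = ((162394/1696123 + 1308955/(1380324*((-332*(-1/674))))) + 823136) - 3249016 = ((162394/1696123 + 1308955/(1380324*(166/337))) + 823136) - 3249016 = ((162394/1696123 + (1308955/1380324)*(337/166)) + 823136) - 3249016 = ((162394/1696123 + 441117835/229133784) + 823136) - 3249016 = (71400005215691/35330825556312 + 823136) - 3249016 = 29082145825125650123/35330825556312 - 3249016 = -85708271700540938869/35330825556312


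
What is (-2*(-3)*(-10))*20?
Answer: -1200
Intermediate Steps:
(-2*(-3)*(-10))*20 = (6*(-10))*20 = -60*20 = -1200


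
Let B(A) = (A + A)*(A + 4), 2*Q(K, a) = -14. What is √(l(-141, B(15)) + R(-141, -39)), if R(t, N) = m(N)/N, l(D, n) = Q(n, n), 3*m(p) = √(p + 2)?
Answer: √(-10647 - 13*I*√37)/39 ≈ 0.009825 - 2.6458*I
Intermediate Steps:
Q(K, a) = -7 (Q(K, a) = (½)*(-14) = -7)
m(p) = √(2 + p)/3 (m(p) = √(p + 2)/3 = √(2 + p)/3)
B(A) = 2*A*(4 + A) (B(A) = (2*A)*(4 + A) = 2*A*(4 + A))
l(D, n) = -7
R(t, N) = √(2 + N)/(3*N) (R(t, N) = (√(2 + N)/3)/N = √(2 + N)/(3*N))
√(l(-141, B(15)) + R(-141, -39)) = √(-7 + (⅓)*√(2 - 39)/(-39)) = √(-7 + (⅓)*(-1/39)*√(-37)) = √(-7 + (⅓)*(-1/39)*(I*√37)) = √(-7 - I*√37/117)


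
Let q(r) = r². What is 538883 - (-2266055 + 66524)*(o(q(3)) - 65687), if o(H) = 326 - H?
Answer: -143782802587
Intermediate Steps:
538883 - (-2266055 + 66524)*(o(q(3)) - 65687) = 538883 - (-2266055 + 66524)*((326 - 1*3²) - 65687) = 538883 - (-2199531)*((326 - 1*9) - 65687) = 538883 - (-2199531)*((326 - 9) - 65687) = 538883 - (-2199531)*(317 - 65687) = 538883 - (-2199531)*(-65370) = 538883 - 1*143783341470 = 538883 - 143783341470 = -143782802587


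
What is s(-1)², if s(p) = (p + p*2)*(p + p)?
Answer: 36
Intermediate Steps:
s(p) = 6*p² (s(p) = (p + 2*p)*(2*p) = (3*p)*(2*p) = 6*p²)
s(-1)² = (6*(-1)²)² = (6*1)² = 6² = 36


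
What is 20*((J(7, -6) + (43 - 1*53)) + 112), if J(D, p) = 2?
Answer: 2080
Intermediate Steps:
20*((J(7, -6) + (43 - 1*53)) + 112) = 20*((2 + (43 - 1*53)) + 112) = 20*((2 + (43 - 53)) + 112) = 20*((2 - 10) + 112) = 20*(-8 + 112) = 20*104 = 2080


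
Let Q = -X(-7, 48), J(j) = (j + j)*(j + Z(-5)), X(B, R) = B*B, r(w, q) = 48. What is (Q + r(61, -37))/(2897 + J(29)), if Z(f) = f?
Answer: -1/4289 ≈ -0.00023315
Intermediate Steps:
X(B, R) = B**2
J(j) = 2*j*(-5 + j) (J(j) = (j + j)*(j - 5) = (2*j)*(-5 + j) = 2*j*(-5 + j))
Q = -49 (Q = -1*(-7)**2 = -1*49 = -49)
(Q + r(61, -37))/(2897 + J(29)) = (-49 + 48)/(2897 + 2*29*(-5 + 29)) = -1/(2897 + 2*29*24) = -1/(2897 + 1392) = -1/4289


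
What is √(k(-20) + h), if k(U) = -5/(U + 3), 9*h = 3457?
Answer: √999838/51 ≈ 19.606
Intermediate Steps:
h = 3457/9 (h = (⅑)*3457 = 3457/9 ≈ 384.11)
k(U) = -5/(3 + U)
√(k(-20) + h) = √(-5/(3 - 20) + 3457/9) = √(-5/(-17) + 3457/9) = √(-5*(-1/17) + 3457/9) = √(5/17 + 3457/9) = √(58814/153) = √999838/51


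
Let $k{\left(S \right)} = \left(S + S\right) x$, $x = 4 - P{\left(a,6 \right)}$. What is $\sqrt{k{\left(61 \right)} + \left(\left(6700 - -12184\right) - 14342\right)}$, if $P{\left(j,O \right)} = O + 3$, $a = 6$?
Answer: $2 \sqrt{983} \approx 62.706$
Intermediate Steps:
$P{\left(j,O \right)} = 3 + O$
$x = -5$ ($x = 4 - \left(3 + 6\right) = 4 - 9 = -5$)
$k{\left(S \right)} = - 10 S$ ($k{\left(S \right)} = \left(S + S\right) \left(-5\right) = 2 S \left(-5\right) = - 10 S$)
$\sqrt{k{\left(61 \right)} + \left(\left(6700 - -12184\right) - 14342\right)} = \sqrt{\left(-10\right) 61 + \left(\left(6700 - -12184\right) - 14342\right)} = \sqrt{-610 + \left(\left(6700 + 12184\right) - 14342\right)} = \sqrt{-610 + \left(18884 - 14342\right)} = \sqrt{-610 + 4542} = \sqrt{3932} = 2 \sqrt{983}$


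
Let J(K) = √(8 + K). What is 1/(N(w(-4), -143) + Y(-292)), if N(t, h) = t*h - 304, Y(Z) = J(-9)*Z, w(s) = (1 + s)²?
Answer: -1591/2616545 + 292*I/2616545 ≈ -0.00060805 + 0.0001116*I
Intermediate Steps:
Y(Z) = I*Z (Y(Z) = √(8 - 9)*Z = √(-1)*Z = I*Z)
N(t, h) = -304 + h*t (N(t, h) = h*t - 304 = -304 + h*t)
1/(N(w(-4), -143) + Y(-292)) = 1/((-304 - 143*(1 - 4)²) + I*(-292)) = 1/((-304 - 143*(-3)²) - 292*I) = 1/((-304 - 143*9) - 292*I) = 1/((-304 - 1287) - 292*I) = 1/(-1591 - 292*I) = (-1591 + 292*I)/2616545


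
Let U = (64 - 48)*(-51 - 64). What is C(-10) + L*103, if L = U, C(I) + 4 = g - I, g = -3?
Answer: -189517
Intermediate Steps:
C(I) = -7 - I (C(I) = -4 + (-3 - I) = -7 - I)
U = -1840 (U = 16*(-115) = -1840)
L = -1840
C(-10) + L*103 = (-7 - 1*(-10)) - 1840*103 = (-7 + 10) - 189520 = 3 - 189520 = -189517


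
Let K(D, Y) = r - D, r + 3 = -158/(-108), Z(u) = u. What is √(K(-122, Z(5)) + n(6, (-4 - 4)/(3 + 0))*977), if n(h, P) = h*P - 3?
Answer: I*√5975382/18 ≈ 135.8*I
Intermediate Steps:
n(h, P) = -3 + P*h (n(h, P) = P*h - 3 = -3 + P*h)
r = -83/54 (r = -3 - 158/(-108) = -3 - 158*(-1/108) = -3 + 79/54 = -83/54 ≈ -1.5370)
K(D, Y) = -83/54 - D
√(K(-122, Z(5)) + n(6, (-4 - 4)/(3 + 0))*977) = √((-83/54 - 1*(-122)) + (-3 + ((-4 - 4)/(3 + 0))*6)*977) = √((-83/54 + 122) + (-3 - 8/3*6)*977) = √(6505/54 + (-3 - 8*⅓*6)*977) = √(6505/54 + (-3 - 8/3*6)*977) = √(6505/54 + (-3 - 16)*977) = √(6505/54 - 19*977) = √(6505/54 - 18563) = √(-995897/54) = I*√5975382/18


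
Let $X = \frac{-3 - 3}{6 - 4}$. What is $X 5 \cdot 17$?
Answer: $-255$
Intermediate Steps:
$X = -3$ ($X = - \frac{6}{2} = \left(-6\right) \frac{1}{2} = -3$)
$X 5 \cdot 17 = \left(-3\right) 5 \cdot 17 = \left(-15\right) 17 = -255$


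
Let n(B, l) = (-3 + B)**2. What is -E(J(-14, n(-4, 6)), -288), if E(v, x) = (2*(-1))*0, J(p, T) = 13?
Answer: 0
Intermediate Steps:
E(v, x) = 0 (E(v, x) = -2*0 = 0)
-E(J(-14, n(-4, 6)), -288) = -1*0 = 0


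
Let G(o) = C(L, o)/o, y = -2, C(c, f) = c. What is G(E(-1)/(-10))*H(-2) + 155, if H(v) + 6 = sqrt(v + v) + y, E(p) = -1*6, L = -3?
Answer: 195 - 10*I ≈ 195.0 - 10.0*I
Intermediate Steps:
E(p) = -6
H(v) = -8 + sqrt(2)*sqrt(v) (H(v) = -6 + (sqrt(v + v) - 2) = -6 + (sqrt(2*v) - 2) = -6 + (sqrt(2)*sqrt(v) - 2) = -6 + (-2 + sqrt(2)*sqrt(v)) = -8 + sqrt(2)*sqrt(v))
G(o) = -3/o
G(E(-1)/(-10))*H(-2) + 155 = (-3/((-6/(-10))))*(-8 + sqrt(2)*sqrt(-2)) + 155 = (-3/((-6*(-1/10))))*(-8 + sqrt(2)*(I*sqrt(2))) + 155 = (-3/3/5)*(-8 + 2*I) + 155 = (-3*5/3)*(-8 + 2*I) + 155 = -5*(-8 + 2*I) + 155 = (40 - 10*I) + 155 = 195 - 10*I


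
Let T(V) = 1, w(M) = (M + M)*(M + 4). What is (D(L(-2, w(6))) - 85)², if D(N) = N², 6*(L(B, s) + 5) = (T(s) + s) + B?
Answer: 23629321/1296 ≈ 18233.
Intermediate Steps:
w(M) = 2*M*(4 + M) (w(M) = (2*M)*(4 + M) = 2*M*(4 + M))
L(B, s) = -29/6 + B/6 + s/6 (L(B, s) = -5 + ((1 + s) + B)/6 = -5 + (1 + B + s)/6 = -5 + (⅙ + B/6 + s/6) = -29/6 + B/6 + s/6)
(D(L(-2, w(6))) - 85)² = ((-29/6 + (⅙)*(-2) + (2*6*(4 + 6))/6)² - 85)² = ((-29/6 - ⅓ + (2*6*10)/6)² - 85)² = ((-29/6 - ⅓ + (⅙)*120)² - 85)² = ((-29/6 - ⅓ + 20)² - 85)² = ((89/6)² - 85)² = (7921/36 - 85)² = (4861/36)² = 23629321/1296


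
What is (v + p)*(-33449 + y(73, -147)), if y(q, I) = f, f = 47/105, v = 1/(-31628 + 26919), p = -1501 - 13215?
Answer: 954431844742/1939 ≈ 4.9223e+8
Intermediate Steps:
p = -14716
v = -1/4709 (v = 1/(-4709) = -1/4709 ≈ -0.00021236)
f = 47/105 (f = 47*(1/105) = 47/105 ≈ 0.44762)
y(q, I) = 47/105
(v + p)*(-33449 + y(73, -147)) = (-1/4709 - 14716)*(-33449 + 47/105) = -69297645/4709*(-3512098/105) = 954431844742/1939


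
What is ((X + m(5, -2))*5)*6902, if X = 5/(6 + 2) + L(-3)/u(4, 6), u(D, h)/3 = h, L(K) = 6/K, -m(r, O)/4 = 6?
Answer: -29178205/36 ≈ -8.1051e+5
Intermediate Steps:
m(r, O) = -24 (m(r, O) = -4*6 = -24)
u(D, h) = 3*h
X = 37/72 (X = 5/(6 + 2) + (6/(-3))/((3*6)) = 5/8 + (6*(-⅓))/18 = 5*(⅛) - 2*1/18 = 5/8 - ⅑ = 37/72 ≈ 0.51389)
((X + m(5, -2))*5)*6902 = ((37/72 - 24)*5)*6902 = -1691/72*5*6902 = -8455/72*6902 = -29178205/36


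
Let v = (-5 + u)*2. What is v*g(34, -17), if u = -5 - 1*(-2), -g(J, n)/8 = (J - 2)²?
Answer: 131072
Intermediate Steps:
g(J, n) = -8*(-2 + J)² (g(J, n) = -8*(J - 2)² = -8*(-2 + J)²)
u = -3 (u = -5 + 2 = -3)
v = -16 (v = (-5 - 3)*2 = -8*2 = -16)
v*g(34, -17) = -(-128)*(-2 + 34)² = -(-128)*32² = -(-128)*1024 = -16*(-8192) = 131072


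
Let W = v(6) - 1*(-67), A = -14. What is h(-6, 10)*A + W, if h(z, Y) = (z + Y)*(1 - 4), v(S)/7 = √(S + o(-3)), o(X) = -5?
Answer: 242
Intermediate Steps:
v(S) = 7*√(-5 + S) (v(S) = 7*√(S - 5) = 7*√(-5 + S))
h(z, Y) = -3*Y - 3*z (h(z, Y) = (Y + z)*(-3) = -3*Y - 3*z)
W = 74 (W = 7*√(-5 + 6) - 1*(-67) = 7*√1 + 67 = 7*1 + 67 = 7 + 67 = 74)
h(-6, 10)*A + W = (-3*10 - 3*(-6))*(-14) + 74 = (-30 + 18)*(-14) + 74 = -12*(-14) + 74 = 168 + 74 = 242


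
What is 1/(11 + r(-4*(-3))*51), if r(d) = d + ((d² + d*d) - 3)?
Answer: 1/15158 ≈ 6.5972e-5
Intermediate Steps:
r(d) = -3 + d + 2*d² (r(d) = d + ((d² + d²) - 3) = d + (2*d² - 3) = d + (-3 + 2*d²) = -3 + d + 2*d²)
1/(11 + r(-4*(-3))*51) = 1/(11 + (-3 - 4*(-3) + 2*(-4*(-3))²)*51) = 1/(11 + (-3 + 12 + 2*12²)*51) = 1/(11 + (-3 + 12 + 2*144)*51) = 1/(11 + (-3 + 12 + 288)*51) = 1/(11 + 297*51) = 1/(11 + 15147) = 1/15158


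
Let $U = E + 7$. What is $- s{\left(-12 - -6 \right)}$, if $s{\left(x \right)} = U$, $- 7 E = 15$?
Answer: $- \frac{34}{7} \approx -4.8571$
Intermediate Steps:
$E = - \frac{15}{7}$ ($E = \left(- \frac{1}{7}\right) 15 = - \frac{15}{7} \approx -2.1429$)
$U = \frac{34}{7}$ ($U = - \frac{15}{7} + 7 = \frac{34}{7} \approx 4.8571$)
$s{\left(x \right)} = \frac{34}{7}$
$- s{\left(-12 - -6 \right)} = \left(-1\right) \frac{34}{7} = - \frac{34}{7}$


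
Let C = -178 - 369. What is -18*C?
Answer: 9846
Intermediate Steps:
C = -547
-18*C = -18*(-547) = 9846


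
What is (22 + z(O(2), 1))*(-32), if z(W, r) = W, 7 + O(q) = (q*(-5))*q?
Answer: 160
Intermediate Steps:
O(q) = -7 - 5*q² (O(q) = -7 + (q*(-5))*q = -7 + (-5*q)*q = -7 - 5*q²)
(22 + z(O(2), 1))*(-32) = (22 + (-7 - 5*2²))*(-32) = (22 + (-7 - 5*4))*(-32) = (22 + (-7 - 20))*(-32) = (22 - 27)*(-32) = -5*(-32) = 160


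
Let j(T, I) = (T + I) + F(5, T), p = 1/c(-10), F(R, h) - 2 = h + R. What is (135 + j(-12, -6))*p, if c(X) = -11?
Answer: -112/11 ≈ -10.182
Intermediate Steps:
F(R, h) = 2 + R + h (F(R, h) = 2 + (h + R) = 2 + (R + h) = 2 + R + h)
p = -1/11 (p = 1/(-11) = -1/11 ≈ -0.090909)
j(T, I) = 7 + I + 2*T (j(T, I) = (T + I) + (2 + 5 + T) = (I + T) + (7 + T) = 7 + I + 2*T)
(135 + j(-12, -6))*p = (135 + (7 - 6 + 2*(-12)))*(-1/11) = (135 + (7 - 6 - 24))*(-1/11) = (135 - 23)*(-1/11) = 112*(-1/11) = -112/11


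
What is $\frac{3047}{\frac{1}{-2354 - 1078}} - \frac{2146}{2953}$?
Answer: $- \frac{30880420858}{2953} \approx -1.0457 \cdot 10^{7}$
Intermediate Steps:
$\frac{3047}{\frac{1}{-2354 - 1078}} - \frac{2146}{2953} = \frac{3047}{\frac{1}{-3432}} - \frac{2146}{2953} = \frac{3047}{- \frac{1}{3432}} - \frac{2146}{2953} = 3047 \left(-3432\right) - \frac{2146}{2953} = -10457304 - \frac{2146}{2953} = - \frac{30880420858}{2953}$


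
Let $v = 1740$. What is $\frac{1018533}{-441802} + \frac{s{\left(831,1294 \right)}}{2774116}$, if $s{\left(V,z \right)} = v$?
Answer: $- \frac{706189989087}{306402499258} \approx -2.3048$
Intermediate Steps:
$s{\left(V,z \right)} = 1740$
$\frac{1018533}{-441802} + \frac{s{\left(831,1294 \right)}}{2774116} = \frac{1018533}{-441802} + \frac{1740}{2774116} = 1018533 \left(- \frac{1}{441802}\right) + 1740 \cdot \frac{1}{2774116} = - \frac{1018533}{441802} + \frac{435}{693529} = - \frac{706189989087}{306402499258}$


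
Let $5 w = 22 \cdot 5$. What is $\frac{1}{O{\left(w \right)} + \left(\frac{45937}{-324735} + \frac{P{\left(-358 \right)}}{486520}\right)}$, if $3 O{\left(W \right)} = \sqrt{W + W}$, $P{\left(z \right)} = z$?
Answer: $\frac{35493298172271595140}{1215261855709468655431} + \frac{166405752758408085600 \sqrt{11}}{1215261855709468655431} \approx 0.48335$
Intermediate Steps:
$w = 22$ ($w = \frac{22 \cdot 5}{5} = \frac{1}{5} \cdot 110 = 22$)
$O{\left(W \right)} = \frac{\sqrt{2} \sqrt{W}}{3}$ ($O{\left(W \right)} = \frac{\sqrt{W + W}}{3} = \frac{\sqrt{2 W}}{3} = \frac{\sqrt{2} \sqrt{W}}{3}$)
$\frac{1}{O{\left(w \right)} + \left(\frac{45937}{-324735} + \frac{P{\left(-358 \right)}}{486520}\right)} = \frac{1}{\frac{\sqrt{2} \sqrt{22}}{3} + \left(\frac{45937}{-324735} - \frac{358}{486520}\right)} = \frac{1}{\frac{2 \sqrt{11}}{3} + \left(45937 \left(- \frac{1}{324735}\right) - \frac{179}{243260}\right)} = \frac{1}{\frac{2 \sqrt{11}}{3} - \frac{2246552437}{15799007220}} = \frac{1}{- \frac{2246552437}{15799007220} + \frac{2 \sqrt{11}}{3}}$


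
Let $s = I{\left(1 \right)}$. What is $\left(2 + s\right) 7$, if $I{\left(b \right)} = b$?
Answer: $21$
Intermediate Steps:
$s = 1$
$\left(2 + s\right) 7 = \left(2 + 1\right) 7 = 3 \cdot 7 = 21$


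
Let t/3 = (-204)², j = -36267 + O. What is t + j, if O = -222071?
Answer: -133490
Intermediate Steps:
j = -258338 (j = -36267 - 222071 = -258338)
t = 124848 (t = 3*(-204)² = 3*41616 = 124848)
t + j = 124848 - 258338 = -133490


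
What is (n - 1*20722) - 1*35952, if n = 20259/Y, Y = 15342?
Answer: -289824083/5114 ≈ -56673.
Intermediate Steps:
n = 6753/5114 (n = 20259/15342 = 20259*(1/15342) = 6753/5114 ≈ 1.3205)
(n - 1*20722) - 1*35952 = (6753/5114 - 1*20722) - 1*35952 = (6753/5114 - 20722) - 35952 = -105965555/5114 - 35952 = -289824083/5114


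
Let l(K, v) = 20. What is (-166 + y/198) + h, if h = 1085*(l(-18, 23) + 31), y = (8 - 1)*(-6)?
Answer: 1820570/33 ≈ 55169.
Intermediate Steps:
y = -42 (y = 7*(-6) = -42)
h = 55335 (h = 1085*(20 + 31) = 1085*51 = 55335)
(-166 + y/198) + h = (-166 - 42/198) + 55335 = (-166 + (1/198)*(-42)) + 55335 = (-166 - 7/33) + 55335 = -5485/33 + 55335 = 1820570/33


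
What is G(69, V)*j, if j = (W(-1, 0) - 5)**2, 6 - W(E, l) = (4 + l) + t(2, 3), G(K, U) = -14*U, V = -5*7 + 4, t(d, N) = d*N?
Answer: 35154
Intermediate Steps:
t(d, N) = N*d
V = -31 (V = -35 + 4 = -31)
W(E, l) = -4 - l (W(E, l) = 6 - ((4 + l) + 3*2) = 6 - ((4 + l) + 6) = 6 - (10 + l) = 6 + (-10 - l) = -4 - l)
j = 81 (j = ((-4 - 1*0) - 5)**2 = ((-4 + 0) - 5)**2 = (-4 - 5)**2 = (-9)**2 = 81)
G(69, V)*j = -14*(-31)*81 = 434*81 = 35154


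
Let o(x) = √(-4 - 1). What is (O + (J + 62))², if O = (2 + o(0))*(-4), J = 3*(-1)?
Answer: 2521 - 408*I*√5 ≈ 2521.0 - 912.32*I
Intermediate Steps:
o(x) = I*√5 (o(x) = √(-5) = I*√5)
J = -3
O = -8 - 4*I*√5 (O = (2 + I*√5)*(-4) = -8 - 4*I*√5 ≈ -8.0 - 8.9443*I)
(O + (J + 62))² = ((-8 - 4*I*√5) + (-3 + 62))² = ((-8 - 4*I*√5) + 59)² = (51 - 4*I*√5)²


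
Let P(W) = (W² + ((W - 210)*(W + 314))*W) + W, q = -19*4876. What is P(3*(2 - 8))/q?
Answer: -26415/2014 ≈ -13.116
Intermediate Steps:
q = -92644
P(W) = W + W² + W*(-210 + W)*(314 + W) (P(W) = (W² + ((-210 + W)*(314 + W))*W) + W = (W² + W*(-210 + W)*(314 + W)) + W = W + W² + W*(-210 + W)*(314 + W))
P(3*(2 - 8))/q = ((3*(2 - 8))*(-65939 + (3*(2 - 8))² + 105*(3*(2 - 8))))/(-92644) = ((3*(-6))*(-65939 + (3*(-6))² + 105*(3*(-6))))*(-1/92644) = -18*(-65939 + (-18)² + 105*(-18))*(-1/92644) = -18*(-65939 + 324 - 1890)*(-1/92644) = -18*(-67505)*(-1/92644) = 1215090*(-1/92644) = -26415/2014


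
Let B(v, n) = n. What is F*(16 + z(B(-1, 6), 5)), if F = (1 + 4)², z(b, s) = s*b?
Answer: 1150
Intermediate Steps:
z(b, s) = b*s
F = 25 (F = 5² = 25)
F*(16 + z(B(-1, 6), 5)) = 25*(16 + 6*5) = 25*(16 + 30) = 25*46 = 1150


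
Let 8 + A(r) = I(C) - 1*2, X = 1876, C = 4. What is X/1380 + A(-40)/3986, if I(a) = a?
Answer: 933682/687585 ≈ 1.3579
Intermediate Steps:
A(r) = -6 (A(r) = -8 + (4 - 1*2) = -8 + (4 - 2) = -8 + 2 = -6)
X/1380 + A(-40)/3986 = 1876/1380 - 6/3986 = 1876*(1/1380) - 6*1/3986 = 469/345 - 3/1993 = 933682/687585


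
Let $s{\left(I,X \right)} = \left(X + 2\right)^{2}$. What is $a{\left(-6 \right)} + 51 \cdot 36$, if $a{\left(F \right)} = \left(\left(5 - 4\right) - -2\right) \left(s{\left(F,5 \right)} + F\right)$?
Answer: $1965$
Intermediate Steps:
$s{\left(I,X \right)} = \left(2 + X\right)^{2}$
$a{\left(F \right)} = 147 + 3 F$ ($a{\left(F \right)} = \left(\left(5 - 4\right) - -2\right) \left(\left(2 + 5\right)^{2} + F\right) = \left(\left(5 - 4\right) + 2\right) \left(7^{2} + F\right) = \left(1 + 2\right) \left(49 + F\right) = 3 \left(49 + F\right) = 147 + 3 F$)
$a{\left(-6 \right)} + 51 \cdot 36 = \left(147 + 3 \left(-6\right)\right) + 51 \cdot 36 = \left(147 - 18\right) + 1836 = 129 + 1836 = 1965$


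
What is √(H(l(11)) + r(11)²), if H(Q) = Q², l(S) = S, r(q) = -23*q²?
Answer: 11*√64010 ≈ 2783.0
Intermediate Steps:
√(H(l(11)) + r(11)²) = √(11² + (-23*11²)²) = √(121 + (-23*121)²) = √(121 + (-2783)²) = √(121 + 7745089) = √7745210 = 11*√64010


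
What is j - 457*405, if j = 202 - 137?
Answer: -185020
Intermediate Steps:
j = 65
j - 457*405 = 65 - 457*405 = 65 - 185085 = -185020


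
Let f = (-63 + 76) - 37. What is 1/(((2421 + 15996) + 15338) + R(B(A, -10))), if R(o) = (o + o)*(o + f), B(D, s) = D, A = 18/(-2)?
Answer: 1/34349 ≈ 2.9113e-5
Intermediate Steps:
A = -9 (A = 18*(-½) = -9)
f = -24 (f = 13 - 37 = -24)
R(o) = 2*o*(-24 + o) (R(o) = (o + o)*(o - 24) = (2*o)*(-24 + o) = 2*o*(-24 + o))
1/(((2421 + 15996) + 15338) + R(B(A, -10))) = 1/(((2421 + 15996) + 15338) + 2*(-9)*(-24 - 9)) = 1/((18417 + 15338) + 2*(-9)*(-33)) = 1/(33755 + 594) = 1/34349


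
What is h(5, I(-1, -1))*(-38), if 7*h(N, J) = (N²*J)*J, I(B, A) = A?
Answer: -950/7 ≈ -135.71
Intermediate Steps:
h(N, J) = J²*N²/7 (h(N, J) = ((N²*J)*J)/7 = ((J*N²)*J)/7 = (J²*N²)/7 = J²*N²/7)
h(5, I(-1, -1))*(-38) = ((⅐)*(-1)²*5²)*(-38) = ((⅐)*1*25)*(-38) = (25/7)*(-38) = -950/7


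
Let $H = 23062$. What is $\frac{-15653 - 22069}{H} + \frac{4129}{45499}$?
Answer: $- \frac{810545140}{524648969} \approx -1.5449$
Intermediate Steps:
$\frac{-15653 - 22069}{H} + \frac{4129}{45499} = \frac{-15653 - 22069}{23062} + \frac{4129}{45499} = \left(-15653 - 22069\right) \frac{1}{23062} + 4129 \cdot \frac{1}{45499} = \left(-37722\right) \frac{1}{23062} + \frac{4129}{45499} = - \frac{18861}{11531} + \frac{4129}{45499} = - \frac{810545140}{524648969}$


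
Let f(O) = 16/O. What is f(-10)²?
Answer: 64/25 ≈ 2.5600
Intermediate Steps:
f(-10)² = (16/(-10))² = (16*(-⅒))² = (-8/5)² = 64/25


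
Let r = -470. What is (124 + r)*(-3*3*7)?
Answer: 21798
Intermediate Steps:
(124 + r)*(-3*3*7) = (124 - 470)*(-3*3*7) = -(-3114)*7 = -346*(-63) = 21798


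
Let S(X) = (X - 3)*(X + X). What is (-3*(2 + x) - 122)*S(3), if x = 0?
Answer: 0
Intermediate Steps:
S(X) = 2*X*(-3 + X) (S(X) = (-3 + X)*(2*X) = 2*X*(-3 + X))
(-3*(2 + x) - 122)*S(3) = (-3*(2 + 0) - 122)*(2*3*(-3 + 3)) = (-3*2 - 122)*(2*3*0) = (-6 - 122)*0 = -128*0 = 0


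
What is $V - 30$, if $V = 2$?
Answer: $-28$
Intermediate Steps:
$V - 30 = 2 - 30 = -28$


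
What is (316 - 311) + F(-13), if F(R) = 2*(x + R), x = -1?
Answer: -23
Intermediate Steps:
F(R) = -2 + 2*R (F(R) = 2*(-1 + R) = -2 + 2*R)
(316 - 311) + F(-13) = (316 - 311) + (-2 + 2*(-13)) = 5 + (-2 - 26) = 5 - 28 = -23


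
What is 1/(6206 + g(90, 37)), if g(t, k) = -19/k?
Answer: 37/229603 ≈ 0.00016115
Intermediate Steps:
1/(6206 + g(90, 37)) = 1/(6206 - 19/37) = 1/(229603/37) = 37/229603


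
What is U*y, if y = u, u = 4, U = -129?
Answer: -516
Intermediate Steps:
y = 4
U*y = -129*4 = -516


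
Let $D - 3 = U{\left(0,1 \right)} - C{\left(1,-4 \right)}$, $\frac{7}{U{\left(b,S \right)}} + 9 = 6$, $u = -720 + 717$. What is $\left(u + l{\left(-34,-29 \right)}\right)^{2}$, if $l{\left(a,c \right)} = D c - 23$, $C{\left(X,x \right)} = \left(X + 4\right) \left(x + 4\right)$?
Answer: $\frac{18496}{9} \approx 2055.1$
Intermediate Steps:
$u = -3$
$U{\left(b,S \right)} = - \frac{7}{3}$ ($U{\left(b,S \right)} = \frac{7}{-9 + 6} = \frac{7}{-3} = 7 \left(- \frac{1}{3}\right) = - \frac{7}{3}$)
$C{\left(X,x \right)} = \left(4 + X\right) \left(4 + x\right)$
$D = \frac{2}{3}$ ($D = 3 - \left(\frac{55}{3} - 20 + 4\right) = 3 - \frac{7}{3} = \frac{2}{3} \approx 0.66667$)
$l{\left(a,c \right)} = -23 + \frac{2 c}{3}$ ($l{\left(a,c \right)} = \frac{2 c}{3} - 23 = -23 + \frac{2 c}{3}$)
$\left(u + l{\left(-34,-29 \right)}\right)^{2} = \left(-3 + \left(-23 + \frac{2}{3} \left(-29\right)\right)\right)^{2} = \left(-3 - \frac{127}{3}\right)^{2} = \left(- \frac{136}{3}\right)^{2} = \frac{18496}{9}$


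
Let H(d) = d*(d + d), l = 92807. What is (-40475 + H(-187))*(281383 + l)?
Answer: 11024759970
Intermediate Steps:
H(d) = 2*d² (H(d) = d*(2*d) = 2*d²)
(-40475 + H(-187))*(281383 + l) = (-40475 + 2*(-187)²)*(281383 + 92807) = (-40475 + 2*34969)*374190 = (-40475 + 69938)*374190 = 29463*374190 = 11024759970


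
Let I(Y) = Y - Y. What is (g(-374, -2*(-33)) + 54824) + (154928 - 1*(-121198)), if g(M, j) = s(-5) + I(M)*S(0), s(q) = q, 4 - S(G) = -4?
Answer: 330945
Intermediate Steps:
S(G) = 8 (S(G) = 4 - 1*(-4) = 4 + 4 = 8)
I(Y) = 0
g(M, j) = -5 (g(M, j) = -5 + 0*8 = -5 + 0 = -5)
(g(-374, -2*(-33)) + 54824) + (154928 - 1*(-121198)) = (-5 + 54824) + (154928 - 1*(-121198)) = 54819 + (154928 + 121198) = 54819 + 276126 = 330945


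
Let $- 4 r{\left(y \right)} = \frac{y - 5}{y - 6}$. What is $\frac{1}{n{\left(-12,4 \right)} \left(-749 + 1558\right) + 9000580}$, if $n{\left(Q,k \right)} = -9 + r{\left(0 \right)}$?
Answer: $\frac{24}{215835131} \approx 1.112 \cdot 10^{-7}$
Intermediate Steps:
$r{\left(y \right)} = - \frac{-5 + y}{4 \left(-6 + y\right)}$ ($r{\left(y \right)} = - \frac{\left(y - 5\right) \frac{1}{y - 6}}{4} = - \frac{\left(-5 + y\right) \frac{1}{y - 6}}{4} = - \frac{\left(-5 + y\right) \frac{1}{-6 + y}}{4} = - \frac{\frac{1}{-6 + y} \left(-5 + y\right)}{4} = - \frac{-5 + y}{4 \left(-6 + y\right)}$)
$n{\left(Q,k \right)} = - \frac{221}{24}$ ($n{\left(Q,k \right)} = -9 + \frac{5 - 0}{4 \left(-6 + 0\right)} = -9 + \frac{5 + 0}{4 \left(-6\right)} = -9 + \frac{1}{4} \left(- \frac{1}{6}\right) 5 = -9 - \frac{5}{24} = - \frac{221}{24}$)
$\frac{1}{n{\left(-12,4 \right)} \left(-749 + 1558\right) + 9000580} = \frac{1}{- \frac{221 \left(-749 + 1558\right)}{24} + 9000580} = \frac{1}{\left(- \frac{221}{24}\right) 809 + 9000580} = \frac{1}{- \frac{178789}{24} + 9000580} = \frac{1}{\frac{215835131}{24}} = \frac{24}{215835131}$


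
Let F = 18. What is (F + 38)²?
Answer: 3136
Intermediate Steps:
(F + 38)² = (18 + 38)² = 56² = 3136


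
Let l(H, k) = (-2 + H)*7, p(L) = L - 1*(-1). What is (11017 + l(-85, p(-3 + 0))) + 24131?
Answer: 34539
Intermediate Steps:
p(L) = 1 + L (p(L) = L + 1 = 1 + L)
l(H, k) = -14 + 7*H
(11017 + l(-85, p(-3 + 0))) + 24131 = (11017 + (-14 + 7*(-85))) + 24131 = (11017 + (-14 - 595)) + 24131 = (11017 - 609) + 24131 = 10408 + 24131 = 34539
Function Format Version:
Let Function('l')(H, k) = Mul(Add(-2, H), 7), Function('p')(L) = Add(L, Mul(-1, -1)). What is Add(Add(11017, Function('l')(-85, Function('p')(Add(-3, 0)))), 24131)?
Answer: 34539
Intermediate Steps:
Function('p')(L) = Add(1, L) (Function('p')(L) = Add(L, 1) = Add(1, L))
Function('l')(H, k) = Add(-14, Mul(7, H))
Add(Add(11017, Function('l')(-85, Function('p')(Add(-3, 0)))), 24131) = Add(Add(11017, Add(-14, Mul(7, -85))), 24131) = Add(Add(11017, Add(-14, -595)), 24131) = Add(Add(11017, -609), 24131) = Add(10408, 24131) = 34539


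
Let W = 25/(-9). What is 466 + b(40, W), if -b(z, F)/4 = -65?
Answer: 726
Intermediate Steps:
W = -25/9 (W = 25*(-⅑) = -25/9 ≈ -2.7778)
b(z, F) = 260 (b(z, F) = -4*(-65) = 260)
466 + b(40, W) = 466 + 260 = 726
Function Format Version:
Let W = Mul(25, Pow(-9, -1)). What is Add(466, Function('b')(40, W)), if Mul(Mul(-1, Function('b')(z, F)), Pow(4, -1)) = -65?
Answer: 726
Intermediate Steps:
W = Rational(-25, 9) (W = Mul(25, Rational(-1, 9)) = Rational(-25, 9) ≈ -2.7778)
Function('b')(z, F) = 260 (Function('b')(z, F) = Mul(-4, -65) = 260)
Add(466, Function('b')(40, W)) = Add(466, 260) = 726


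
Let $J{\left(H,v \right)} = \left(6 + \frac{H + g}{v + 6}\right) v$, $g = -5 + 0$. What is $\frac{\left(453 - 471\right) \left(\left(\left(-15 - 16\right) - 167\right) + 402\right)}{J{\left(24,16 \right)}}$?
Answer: $- \frac{5049}{151} \approx -33.437$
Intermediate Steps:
$g = -5$
$J{\left(H,v \right)} = v \left(6 + \frac{-5 + H}{6 + v}\right)$ ($J{\left(H,v \right)} = \left(6 + \frac{H - 5}{v + 6}\right) v = \left(6 + \frac{-5 + H}{6 + v}\right) v = v \left(6 + \frac{-5 + H}{6 + v}\right)$)
$\frac{\left(453 - 471\right) \left(\left(\left(-15 - 16\right) - 167\right) + 402\right)}{J{\left(24,16 \right)}} = \frac{\left(453 - 471\right) \left(\left(\left(-15 - 16\right) - 167\right) + 402\right)}{16 \frac{1}{6 + 16} \left(31 + 24 + 6 \cdot 16\right)} = \frac{\left(-18\right) \left(\left(\left(-15 - 16\right) - 167\right) + 402\right)}{16 \cdot \frac{1}{22} \left(31 + 24 + 96\right)} = \frac{\left(-18\right) \left(\left(-31 - 167\right) + 402\right)}{16 \cdot \frac{1}{22} \cdot 151} = \frac{\left(-18\right) \left(-198 + 402\right)}{\frac{1208}{11}} = \left(-18\right) 204 \cdot \frac{11}{1208} = \left(-3672\right) \frac{11}{1208} = - \frac{5049}{151}$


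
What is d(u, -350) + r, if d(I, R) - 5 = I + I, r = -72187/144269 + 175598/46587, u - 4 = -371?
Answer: -4877682297194/6721059903 ≈ -725.73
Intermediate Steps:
u = -367 (u = 4 - 371 = -367)
r = 21970372093/6721059903 (r = -72187*1/144269 + 175598*(1/46587) = -72187/144269 + 175598/46587 = 21970372093/6721059903 ≈ 3.2689)
d(I, R) = 5 + 2*I (d(I, R) = 5 + (I + I) = 5 + 2*I)
d(u, -350) + r = (5 + 2*(-367)) + 21970372093/6721059903 = (5 - 734) + 21970372093/6721059903 = -729 + 21970372093/6721059903 = -4877682297194/6721059903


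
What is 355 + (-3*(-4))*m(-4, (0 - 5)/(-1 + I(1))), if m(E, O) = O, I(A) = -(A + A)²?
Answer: 367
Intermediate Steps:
I(A) = -4*A² (I(A) = -(2*A)² = -4*A²)
355 + (-3*(-4))*m(-4, (0 - 5)/(-1 + I(1))) = 355 + (-3*(-4))*((0 - 5)/(-1 - 4*1²)) = 355 + 12*(-5/(-1 - 4*1)) = 355 + 12*(-5/(-1 - 4)) = 355 + 12*(-5/(-5)) = 355 + 12*(-5*(-⅕)) = 355 + 12*1 = 355 + 12 = 367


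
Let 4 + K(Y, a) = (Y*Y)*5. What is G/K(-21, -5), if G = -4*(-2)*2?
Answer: 16/2201 ≈ 0.0072694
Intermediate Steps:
G = 16 (G = 8*2 = 16)
K(Y, a) = -4 + 5*Y**2 (K(Y, a) = -4 + (Y*Y)*5 = -4 + Y**2*5 = -4 + 5*Y**2)
G/K(-21, -5) = 16/(-4 + 5*(-21)**2) = 16/(-4 + 5*441) = 16/(-4 + 2205) = 16/2201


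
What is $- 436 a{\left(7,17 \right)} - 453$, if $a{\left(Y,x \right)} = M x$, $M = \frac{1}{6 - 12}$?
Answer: $\frac{2347}{3} \approx 782.33$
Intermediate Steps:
$M = - \frac{1}{6}$ ($M = \frac{1}{6 - 12} = \frac{1}{-6} = - \frac{1}{6} \approx -0.16667$)
$a{\left(Y,x \right)} = - \frac{x}{6}$
$- 436 a{\left(7,17 \right)} - 453 = - 436 \left(\left(- \frac{1}{6}\right) 17\right) - 453 = \left(-436\right) \left(- \frac{17}{6}\right) - 453 = \frac{3706}{3} - 453 = \frac{2347}{3}$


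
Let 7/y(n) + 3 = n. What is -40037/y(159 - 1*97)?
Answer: -2362183/7 ≈ -3.3745e+5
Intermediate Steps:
y(n) = 7/(-3 + n)
-40037/y(159 - 1*97) = -40037/(7/(-3 + (159 - 1*97))) = -40037/(7/(-3 + (159 - 97))) = -40037/(7/(-3 + 62)) = -40037/(7/59) = -40037/(7*(1/59)) = -40037/7/59 = -40037*59/7 = -2362183/7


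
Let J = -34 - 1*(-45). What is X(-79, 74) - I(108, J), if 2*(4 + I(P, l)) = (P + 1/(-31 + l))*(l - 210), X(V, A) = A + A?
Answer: 435721/40 ≈ 10893.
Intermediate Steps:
J = 11 (J = -34 + 45 = 11)
X(V, A) = 2*A
I(P, l) = -4 + (-210 + l)*(P + 1/(-31 + l))/2 (I(P, l) = -4 + ((P + 1/(-31 + l))*(l - 210))/2 = -4 + ((P + 1/(-31 + l))*(-210 + l))/2 = -4 + ((-210 + l)*(P + 1/(-31 + l)))/2 = -4 + (-210 + l)*(P + 1/(-31 + l))/2)
X(-79, 74) - I(108, J) = 2*74 - (38 - 7*11 + 6510*108 + 108*11**2 - 241*108*11)/(2*(-31 + 11)) = 148 - (38 - 77 + 703080 + 108*121 - 286308)/(2*(-20)) = 148 - (-1)*(38 - 77 + 703080 + 13068 - 286308)/(2*20) = 148 - (-1)*429801/(2*20) = 148 - 1*(-429801/40) = 148 + 429801/40 = 435721/40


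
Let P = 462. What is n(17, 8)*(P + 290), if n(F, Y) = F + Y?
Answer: 18800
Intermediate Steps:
n(17, 8)*(P + 290) = (17 + 8)*(462 + 290) = 25*752 = 18800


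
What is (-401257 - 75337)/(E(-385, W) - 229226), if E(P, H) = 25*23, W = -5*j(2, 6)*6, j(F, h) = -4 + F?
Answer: 476594/228651 ≈ 2.0844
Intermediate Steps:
W = 60 (W = -5*(-4 + 2)*6 = -5*(-2)*6 = 10*6 = 60)
E(P, H) = 575
(-401257 - 75337)/(E(-385, W) - 229226) = (-401257 - 75337)/(575 - 229226) = -476594/(-228651) = -476594*(-1/228651) = 476594/228651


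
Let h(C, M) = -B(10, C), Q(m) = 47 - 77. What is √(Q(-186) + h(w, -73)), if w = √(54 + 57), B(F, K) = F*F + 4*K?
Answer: √(-130 - 4*√111) ≈ 13.12*I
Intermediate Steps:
Q(m) = -30
B(F, K) = F² + 4*K
w = √111 ≈ 10.536
h(C, M) = -100 - 4*C (h(C, M) = -(10² + 4*C) = -(100 + 4*C) = -100 - 4*C)
√(Q(-186) + h(w, -73)) = √(-30 + (-100 - 4*√111)) = √(-130 - 4*√111)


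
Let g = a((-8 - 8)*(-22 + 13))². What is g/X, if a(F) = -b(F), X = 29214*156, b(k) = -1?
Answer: 1/4557384 ≈ 2.1942e-7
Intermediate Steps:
X = 4557384
a(F) = 1 (a(F) = -1*(-1) = 1)
g = 1 (g = 1² = 1)
g/X = 1/4557384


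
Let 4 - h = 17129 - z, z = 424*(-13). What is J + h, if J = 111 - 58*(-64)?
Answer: -18814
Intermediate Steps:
z = -5512
J = 3823 (J = 111 + 3712 = 3823)
h = -22637 (h = 4 - (17129 - 1*(-5512)) = 4 - (17129 + 5512) = 4 - 1*22641 = 4 - 22641 = -22637)
J + h = 3823 - 22637 = -18814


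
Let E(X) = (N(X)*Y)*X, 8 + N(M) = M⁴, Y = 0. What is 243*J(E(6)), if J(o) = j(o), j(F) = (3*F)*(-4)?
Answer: 0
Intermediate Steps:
N(M) = -8 + M⁴
j(F) = -12*F
E(X) = 0 (E(X) = ((-8 + X⁴)*0)*X = 0*X = 0)
J(o) = -12*o
243*J(E(6)) = 243*(-12*0) = 243*0 = 0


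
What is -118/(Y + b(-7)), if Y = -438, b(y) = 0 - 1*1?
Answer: 118/439 ≈ 0.26879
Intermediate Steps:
b(y) = -1 (b(y) = 0 - 1 = -1)
-118/(Y + b(-7)) = -118/(-438 - 1) = -118/(-439) = -1/439*(-118) = 118/439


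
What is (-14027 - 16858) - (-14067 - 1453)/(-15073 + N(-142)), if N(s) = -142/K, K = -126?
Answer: -3665893755/118691 ≈ -30886.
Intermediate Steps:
N(s) = 71/63 (N(s) = -142/(-126) = -142*(-1/126) = 71/63)
(-14027 - 16858) - (-14067 - 1453)/(-15073 + N(-142)) = (-14027 - 16858) - (-14067 - 1453)/(-15073 + 71/63) = -30885 - (-15520)/(-949528/63) = -30885 - (-15520)*(-63)/949528 = -30885 - 1*122220/118691 = -30885 - 122220/118691 = -3665893755/118691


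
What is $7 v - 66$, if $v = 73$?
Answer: $445$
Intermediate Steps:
$7 v - 66 = 7 \cdot 73 - 66 = 511 - 66 = 445$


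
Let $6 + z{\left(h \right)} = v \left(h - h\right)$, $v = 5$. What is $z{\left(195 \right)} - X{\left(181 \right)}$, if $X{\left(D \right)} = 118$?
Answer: $-124$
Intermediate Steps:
$z{\left(h \right)} = -6$ ($z{\left(h \right)} = -6 + 5 \left(h - h\right) = -6 + 5 \cdot 0 = -6 + 0 = -6$)
$z{\left(195 \right)} - X{\left(181 \right)} = -6 - 118 = -124$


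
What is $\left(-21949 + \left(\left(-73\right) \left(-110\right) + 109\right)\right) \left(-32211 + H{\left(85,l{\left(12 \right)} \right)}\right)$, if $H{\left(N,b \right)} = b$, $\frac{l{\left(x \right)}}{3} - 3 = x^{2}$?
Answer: $438743700$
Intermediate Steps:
$l{\left(x \right)} = 9 + 3 x^{2}$
$\left(-21949 + \left(\left(-73\right) \left(-110\right) + 109\right)\right) \left(-32211 + H{\left(85,l{\left(12 \right)} \right)}\right) = \left(-21949 + \left(\left(-73\right) \left(-110\right) + 109\right)\right) \left(-32211 + \left(9 + 3 \cdot 12^{2}\right)\right) = \left(-21949 + \left(8030 + 109\right)\right) \left(-32211 + \left(9 + 3 \cdot 144\right)\right) = \left(-21949 + 8139\right) \left(-32211 + \left(9 + 432\right)\right) = - 13810 \left(-32211 + 441\right) = \left(-13810\right) \left(-31770\right) = 438743700$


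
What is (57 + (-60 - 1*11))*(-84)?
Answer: 1176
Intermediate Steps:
(57 + (-60 - 1*11))*(-84) = (57 + (-60 - 11))*(-84) = (57 - 71)*(-84) = -14*(-84) = 1176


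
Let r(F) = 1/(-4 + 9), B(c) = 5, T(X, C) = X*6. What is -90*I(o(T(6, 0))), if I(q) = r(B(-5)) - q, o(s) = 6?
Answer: 522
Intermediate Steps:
T(X, C) = 6*X
r(F) = 1/5
I(q) = 1/5 - q
-90*I(o(T(6, 0))) = -90*(1/5 - 1*6) = -90*(1/5 - 6) = -90*(-29/5) = 522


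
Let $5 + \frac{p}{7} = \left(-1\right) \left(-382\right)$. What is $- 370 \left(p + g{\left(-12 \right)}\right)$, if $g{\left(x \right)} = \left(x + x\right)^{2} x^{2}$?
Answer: $-31665710$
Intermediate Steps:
$g{\left(x \right)} = 4 x^{4}$ ($g{\left(x \right)} = \left(2 x\right)^{2} x^{2} = 4 x^{2} x^{2} = 4 x^{4}$)
$p = 2639$ ($p = -35 + 7 \left(\left(-1\right) \left(-382\right)\right) = -35 + 7 \cdot 382 = -35 + 2674 = 2639$)
$- 370 \left(p + g{\left(-12 \right)}\right) = - 370 \left(2639 + 4 \left(-12\right)^{4}\right) = - 370 \left(2639 + 4 \cdot 20736\right) = - 370 \left(2639 + 82944\right) = \left(-370\right) 85583 = -31665710$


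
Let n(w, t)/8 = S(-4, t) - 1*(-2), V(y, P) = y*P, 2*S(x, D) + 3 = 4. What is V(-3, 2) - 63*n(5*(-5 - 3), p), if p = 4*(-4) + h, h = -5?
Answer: -1266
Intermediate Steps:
S(x, D) = ½ (S(x, D) = -3/2 + (½)*4 = -3/2 + 2 = ½)
p = -21 (p = 4*(-4) - 5 = -16 - 5 = -21)
V(y, P) = P*y
n(w, t) = 20 (n(w, t) = 8*(½ - 1*(-2)) = 8*(½ + 2) = 8*(5/2) = 20)
V(-3, 2) - 63*n(5*(-5 - 3), p) = 2*(-3) - 63*20 = -6 - 1260 = -1266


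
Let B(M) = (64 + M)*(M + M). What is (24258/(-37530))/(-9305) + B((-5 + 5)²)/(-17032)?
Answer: 4043/58202775 ≈ 6.9464e-5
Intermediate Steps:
B(M) = 2*M*(64 + M) (B(M) = (64 + M)*(2*M) = 2*M*(64 + M))
(24258/(-37530))/(-9305) + B((-5 + 5)²)/(-17032) = (24258/(-37530))/(-9305) + (2*(-5 + 5)²*(64 + (-5 + 5)²))/(-17032) = (24258*(-1/37530))*(-1/9305) + (2*0²*(64 + 0²))*(-1/17032) = -4043/6255*(-1/9305) + (2*0*(64 + 0))*(-1/17032) = 4043/58202775 + (2*0*64)*(-1/17032) = 4043/58202775 + 0*(-1/17032) = 4043/58202775 + 0 = 4043/58202775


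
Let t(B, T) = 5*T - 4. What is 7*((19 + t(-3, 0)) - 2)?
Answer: 91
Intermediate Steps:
t(B, T) = -4 + 5*T
7*((19 + t(-3, 0)) - 2) = 7*((19 + (-4 + 5*0)) - 2) = 7*((19 + (-4 + 0)) - 2) = 7*((19 - 4) - 2) = 7*(15 - 2) = 7*13 = 91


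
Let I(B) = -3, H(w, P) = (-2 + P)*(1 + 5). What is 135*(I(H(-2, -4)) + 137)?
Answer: 18090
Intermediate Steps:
H(w, P) = -12 + 6*P (H(w, P) = (-2 + P)*6 = -12 + 6*P)
135*(I(H(-2, -4)) + 137) = 135*(-3 + 137) = 135*134 = 18090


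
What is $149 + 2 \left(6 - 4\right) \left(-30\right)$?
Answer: $29$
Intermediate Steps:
$149 + 2 \left(6 - 4\right) \left(-30\right) = 149 + 2 \cdot 2 \left(-30\right) = 149 + 2 \left(-60\right) = 149 - 120 = 29$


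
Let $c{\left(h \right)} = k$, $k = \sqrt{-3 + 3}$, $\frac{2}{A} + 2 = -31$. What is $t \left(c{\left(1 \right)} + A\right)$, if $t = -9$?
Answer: $\frac{6}{11} \approx 0.54545$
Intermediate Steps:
$A = - \frac{2}{33}$ ($A = \frac{2}{-2 - 31} = \frac{2}{-33} = 2 \left(- \frac{1}{33}\right) = - \frac{2}{33} \approx -0.060606$)
$k = 0$ ($k = \sqrt{0} = 0$)
$c{\left(h \right)} = 0$
$t \left(c{\left(1 \right)} + A\right) = - 9 \left(0 - \frac{2}{33}\right) = \left(-9\right) \left(- \frac{2}{33}\right) = \frac{6}{11}$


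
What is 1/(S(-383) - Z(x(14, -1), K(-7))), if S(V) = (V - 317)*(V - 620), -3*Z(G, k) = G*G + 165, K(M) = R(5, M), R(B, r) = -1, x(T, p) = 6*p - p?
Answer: 3/2106490 ≈ 1.4242e-6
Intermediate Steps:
x(T, p) = 5*p
K(M) = -1
Z(G, k) = -55 - G**2/3 (Z(G, k) = -(G*G + 165)/3 = -(G**2 + 165)/3 = -(165 + G**2)/3 = -55 - G**2/3)
S(V) = (-620 + V)*(-317 + V) (S(V) = (-317 + V)*(-620 + V) = (-620 + V)*(-317 + V))
1/(S(-383) - Z(x(14, -1), K(-7))) = 1/((196540 + (-383)**2 - 937*(-383)) - (-55 - (5*(-1))**2/3)) = 1/((196540 + 146689 + 358871) - (-55 - 1/3*(-5)**2)) = 1/(702100 - (-55 - 1/3*25)) = 1/(702100 - (-55 - 25/3)) = 1/(702100 - 1*(-190/3)) = 1/(702100 + 190/3) = 1/(2106490/3) = 3/2106490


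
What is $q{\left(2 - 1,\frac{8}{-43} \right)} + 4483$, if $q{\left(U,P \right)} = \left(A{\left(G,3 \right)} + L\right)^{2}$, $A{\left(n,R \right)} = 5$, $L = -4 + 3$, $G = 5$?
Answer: $4499$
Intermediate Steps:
$L = -1$
$q{\left(U,P \right)} = 16$ ($q{\left(U,P \right)} = \left(5 - 1\right)^{2} = 4^{2} = 16$)
$q{\left(2 - 1,\frac{8}{-43} \right)} + 4483 = 16 + 4483 = 4499$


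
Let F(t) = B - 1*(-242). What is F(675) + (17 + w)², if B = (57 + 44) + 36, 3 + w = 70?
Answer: 7435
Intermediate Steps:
w = 67 (w = -3 + 70 = 67)
B = 137 (B = 101 + 36 = 137)
F(t) = 379 (F(t) = 137 - 1*(-242) = 137 + 242 = 379)
F(675) + (17 + w)² = 379 + (17 + 67)² = 379 + 84² = 379 + 7056 = 7435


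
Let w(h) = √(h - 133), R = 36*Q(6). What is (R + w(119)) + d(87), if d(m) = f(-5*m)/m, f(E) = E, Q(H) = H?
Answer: 211 + I*√14 ≈ 211.0 + 3.7417*I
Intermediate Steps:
R = 216 (R = 36*6 = 216)
w(h) = √(-133 + h)
d(m) = -5 (d(m) = (-5*m)/m = -5)
(R + w(119)) + d(87) = (216 + √(-133 + 119)) - 5 = (216 + √(-14)) - 5 = (216 + I*√14) - 5 = 211 + I*√14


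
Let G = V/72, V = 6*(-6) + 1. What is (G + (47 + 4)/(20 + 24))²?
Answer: 284089/627264 ≈ 0.45290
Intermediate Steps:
V = -35 (V = -36 + 1 = -35)
G = -35/72 ≈ -0.48611
(G + (47 + 4)/(20 + 24))² = (-35/72 + (47 + 4)/(20 + 24))² = (-35/72 + 51/44)² = (533/792)² = 284089/627264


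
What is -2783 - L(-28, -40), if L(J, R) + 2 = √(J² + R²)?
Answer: -2781 - 4*√149 ≈ -2829.8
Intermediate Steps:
L(J, R) = -2 + √(J² + R²)
-2783 - L(-28, -40) = -2783 - (-2 + √((-28)² + (-40)²)) = -2783 - (-2 + √(784 + 1600)) = -2783 - (-2 + √2384) = -2783 - (-2 + 4*√149) = -2783 + (2 - 4*√149) = -2781 - 4*√149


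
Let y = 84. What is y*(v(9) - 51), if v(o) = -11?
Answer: -5208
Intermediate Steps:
y*(v(9) - 51) = 84*(-11 - 51) = 84*(-62) = -5208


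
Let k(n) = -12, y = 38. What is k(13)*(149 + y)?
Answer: -2244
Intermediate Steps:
k(13)*(149 + y) = -12*(149 + 38) = -12*187 = -2244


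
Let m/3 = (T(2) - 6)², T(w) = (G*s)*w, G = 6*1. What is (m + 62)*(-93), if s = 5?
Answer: -819330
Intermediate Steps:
G = 6
T(w) = 30*w (T(w) = (6*5)*w = 30*w)
m = 8748 (m = 3*(30*2 - 6)² = 3*(60 - 6)² = 3*54² = 3*2916 = 8748)
(m + 62)*(-93) = (8748 + 62)*(-93) = 8810*(-93) = -819330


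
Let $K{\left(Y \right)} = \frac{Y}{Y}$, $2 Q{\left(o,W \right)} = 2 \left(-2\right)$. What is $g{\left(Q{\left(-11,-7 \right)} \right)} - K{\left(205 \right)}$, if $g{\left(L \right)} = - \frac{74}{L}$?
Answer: $36$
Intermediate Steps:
$Q{\left(o,W \right)} = -2$ ($Q{\left(o,W \right)} = \frac{2 \left(-2\right)}{2} = \frac{1}{2} \left(-4\right) = -2$)
$K{\left(Y \right)} = 1$
$g{\left(Q{\left(-11,-7 \right)} \right)} - K{\left(205 \right)} = - \frac{74}{-2} - 1 = \left(-74\right) \left(- \frac{1}{2}\right) - 1 = 37 - 1 = 36$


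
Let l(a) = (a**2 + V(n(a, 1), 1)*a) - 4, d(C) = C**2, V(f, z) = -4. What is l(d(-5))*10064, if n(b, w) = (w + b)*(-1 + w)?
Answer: 5243344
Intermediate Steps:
n(b, w) = (-1 + w)*(b + w) (n(b, w) = (b + w)*(-1 + w) = (-1 + w)*(b + w))
l(a) = -4 + a**2 - 4*a (l(a) = (a**2 - 4*a) - 4 = -4 + a**2 - 4*a)
l(d(-5))*10064 = (-4 + ((-5)**2)**2 - 4*(-5)**2)*10064 = (-4 + 25**2 - 4*25)*10064 = (-4 + 625 - 100)*10064 = 521*10064 = 5243344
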